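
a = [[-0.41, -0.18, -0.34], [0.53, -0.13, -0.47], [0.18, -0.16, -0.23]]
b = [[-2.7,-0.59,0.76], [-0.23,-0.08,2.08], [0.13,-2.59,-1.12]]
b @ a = [[0.93, 0.44, 1.02], [0.43, -0.28, -0.36], [-1.63, 0.49, 1.43]]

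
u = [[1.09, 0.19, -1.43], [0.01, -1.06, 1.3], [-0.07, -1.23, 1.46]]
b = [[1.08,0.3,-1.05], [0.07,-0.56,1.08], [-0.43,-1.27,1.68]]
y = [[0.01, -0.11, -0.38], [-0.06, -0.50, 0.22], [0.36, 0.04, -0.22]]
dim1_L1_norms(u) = [2.71, 2.37, 2.76]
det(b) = 0.64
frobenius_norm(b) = 2.91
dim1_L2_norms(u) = [1.81, 1.68, 1.91]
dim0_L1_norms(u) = [1.17, 2.48, 4.19]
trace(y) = -0.71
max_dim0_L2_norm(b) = 2.26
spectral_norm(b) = 2.75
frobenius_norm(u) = 3.12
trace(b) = 2.20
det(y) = -0.07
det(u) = 0.16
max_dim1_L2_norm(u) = 1.91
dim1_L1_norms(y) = [0.5, 0.78, 0.62]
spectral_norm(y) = 0.61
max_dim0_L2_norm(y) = 0.51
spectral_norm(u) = 2.90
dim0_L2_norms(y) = [0.37, 0.51, 0.49]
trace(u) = 1.49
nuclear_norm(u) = 4.10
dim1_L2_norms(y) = [0.4, 0.55, 0.42]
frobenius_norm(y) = 0.80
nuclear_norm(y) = 1.32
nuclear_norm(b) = 3.91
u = y + b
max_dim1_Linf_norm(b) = 1.68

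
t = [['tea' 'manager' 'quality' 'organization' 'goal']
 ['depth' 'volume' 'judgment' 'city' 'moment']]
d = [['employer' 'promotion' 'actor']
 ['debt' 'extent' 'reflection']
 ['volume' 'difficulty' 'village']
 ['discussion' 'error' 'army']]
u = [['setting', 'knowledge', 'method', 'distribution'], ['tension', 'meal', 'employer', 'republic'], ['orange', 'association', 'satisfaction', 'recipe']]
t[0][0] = 'tea'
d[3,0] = 'discussion'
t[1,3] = 'city'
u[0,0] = 'setting'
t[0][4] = 'goal'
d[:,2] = ['actor', 'reflection', 'village', 'army']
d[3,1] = 'error'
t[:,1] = ['manager', 'volume']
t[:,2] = ['quality', 'judgment']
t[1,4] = 'moment'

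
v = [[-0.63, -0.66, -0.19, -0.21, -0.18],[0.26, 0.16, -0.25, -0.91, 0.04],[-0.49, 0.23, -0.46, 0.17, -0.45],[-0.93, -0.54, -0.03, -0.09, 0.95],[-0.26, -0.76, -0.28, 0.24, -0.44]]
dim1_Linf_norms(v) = [0.66, 0.91, 0.49, 0.95, 0.76]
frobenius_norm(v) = 2.39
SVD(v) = [[-0.51, 0.22, 0.39, 0.14, -0.72],[0.18, -0.32, 0.89, 0.0, 0.26],[-0.11, 0.46, 0.15, -0.86, 0.13],[-0.75, -0.56, -0.12, -0.19, 0.25],[-0.36, 0.57, 0.11, 0.45, 0.57]] @ diag([1.6561745945145372, 1.2247064936104233, 0.9632423239453372, 0.7075474779646457, 0.19498848370949506]) @ [[0.73, 0.62, 0.14, -0.06, -0.25], [-0.06, -0.18, -0.26, 0.42, -0.85], [0.0, -0.10, -0.41, -0.86, -0.28], [0.55, -0.75, 0.35, -0.07, -0.02], [0.39, -0.12, -0.79, 0.27, 0.37]]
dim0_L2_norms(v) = [1.28, 1.18, 0.62, 0.98, 1.15]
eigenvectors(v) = [[-0.14+0.00j, 0.24+0.33j, (0.24-0.33j), (-0.52+0j), 0.26+0.00j], [(0.59+0j), 0.14-0.43j, (0.14+0.43j), (-0.04+0j), (-0.12+0j)], [(0.22+0j), -0.69+0.00j, -0.69-0.00j, -0.69+0.00j, 0.79+0.00j], [(-0.62+0j), 0.09-0.11j, (0.09+0.11j), -0.04+0.00j, -0.28+0.00j], [-0.45+0.00j, 0.35+0.13j, 0.35-0.13j, (-0.51+0j), 0.47+0.00j]]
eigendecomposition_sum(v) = [[-0.09-0.00j, (-0.07-0j), 0.01+0.00j, (0.11+0j), (0.08+0j)], [0.38+0.00j, 0.31+0.00j, -0.03+0.00j, -0.44+0.00j, -0.34-0.00j], [0.14+0.00j, (0.11+0j), (-0.01+0j), (-0.16+0j), -0.13-0.00j], [(-0.4-0j), (-0.32-0j), 0.03+0.00j, (0.46+0j), 0.35+0.00j], [(-0.29-0j), (-0.24-0j), (0.02+0j), 0.34+0.00j, (0.26+0j)]] + [[0.06+0.17j,-0.09-0.09j,(0.07-0.06j),0.04-0.10j,(-0.16-0.07j)], [(0.11-0.17j),(-0.02+0.14j),(-0.1-0.02j),-0.11+0.03j,0.04+0.18j], [-0.29-0.08j,0.22-0.04j,0.02+0.16j,0.10+0.14j,(0.25-0.14j)], [0.05-0.04j,(-0.02+0.04j),(-0.03-0.02j),(-0.04-0j),-0.01+0.06j], [(0.13+0.1j),(-0.12-0.02j),0.02-0.08j,-0.02-0.09j,(-0.15+0.02j)]] + [[(0.06-0.17j),(-0.09+0.09j),0.07+0.06j,(0.04+0.1j),(-0.16+0.07j)], [0.11+0.17j,-0.02-0.14j,-0.10+0.02j,-0.11-0.03j,(0.04-0.18j)], [-0.29+0.08j,(0.22+0.04j),0.02-0.16j,(0.1-0.14j),0.25+0.14j], [(0.05+0.04j),-0.02-0.04j,-0.03+0.02j,-0.04+0.00j,(-0.01-0.06j)], [(0.13-0.1j),-0.12+0.02j,0.02+0.08j,(-0.02+0.09j),-0.15-0.02j]] + [[(-1.17-0j), (-0.52-0j), (-0.32-0j), -0.77+0.00j, (0.58+0j)], [(-0.1-0j), -0.04-0.00j, (-0.03-0j), (-0.07+0j), 0.05+0.00j], [(-1.56-0j), (-0.7-0j), -0.42-0.00j, -1.03+0.00j, (0.78+0j)], [-0.10-0.00j, (-0.04-0j), (-0.03-0j), -0.06+0.00j, 0.05+0.00j], [-1.15-0.00j, -0.51-0.00j, -0.31-0.00j, -0.76+0.00j, (0.57+0j)]] + [[(0.5+0j),(0.12+0j),-0.02+0.00j,0.39-0.00j,(-0.53-0j)],[(-0.24-0j),(-0.06-0j),(0.01-0j),(-0.19+0j),(0.25+0j)],[1.52+0.00j,(0.37+0j),-0.06+0.00j,(1.17-0j),(-1.6-0j)],[(-0.54-0j),-0.13-0.00j,(0.02-0j),-0.41+0.00j,0.57+0.00j],[0.91+0.00j,0.22+0.00j,-0.04+0.00j,0.70-0.00j,-0.96-0.00j]]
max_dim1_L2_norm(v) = 1.44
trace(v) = -1.46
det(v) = 0.27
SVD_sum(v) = [[-0.61,-0.52,-0.11,0.05,0.21], [0.22,0.18,0.04,-0.02,-0.07], [-0.13,-0.11,-0.02,0.01,0.04], [-0.91,-0.77,-0.17,0.07,0.31], [-0.44,-0.37,-0.08,0.03,0.15]] + [[-0.02, -0.05, -0.07, 0.11, -0.23], [0.02, 0.07, 0.10, -0.16, 0.33], [-0.03, -0.10, -0.14, 0.23, -0.48], [0.04, 0.12, 0.18, -0.29, 0.59], [-0.04, -0.12, -0.18, 0.29, -0.59]] + [[0.00, -0.04, -0.15, -0.32, -0.1], [0.00, -0.09, -0.35, -0.74, -0.24], [0.0, -0.01, -0.06, -0.12, -0.04], [-0.0, 0.01, 0.05, 0.1, 0.03], [0.0, -0.01, -0.04, -0.09, -0.03]] + [[0.05, -0.07, 0.03, -0.01, -0.0], [0.0, -0.00, 0.0, -0.0, -0.0], [-0.34, 0.46, -0.21, 0.04, 0.01], [-0.07, 0.10, -0.05, 0.01, 0.00], [0.18, -0.24, 0.11, -0.02, -0.01]] + [[-0.06, 0.02, 0.11, -0.04, -0.05], [0.02, -0.01, -0.04, 0.01, 0.02], [0.01, -0.0, -0.02, 0.01, 0.01], [0.02, -0.01, -0.04, 0.01, 0.02], [0.04, -0.01, -0.09, 0.03, 0.04]]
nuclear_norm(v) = 4.75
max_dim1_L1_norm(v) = 2.54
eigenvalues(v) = [(0.93+0j), (-0.13+0.49j), (-0.13-0.49j), (-1.13+0j), (-0.99+0j)]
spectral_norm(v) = 1.66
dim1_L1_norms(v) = [1.87, 1.62, 1.8, 2.54, 1.98]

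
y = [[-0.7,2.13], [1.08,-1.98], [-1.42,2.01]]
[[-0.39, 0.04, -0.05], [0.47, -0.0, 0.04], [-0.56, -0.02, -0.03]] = y@[[0.25,0.07,-0.02], [-0.10,0.04,-0.03]]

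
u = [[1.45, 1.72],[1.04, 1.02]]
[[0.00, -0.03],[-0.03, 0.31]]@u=[[-0.03, -0.03],[0.28, 0.26]]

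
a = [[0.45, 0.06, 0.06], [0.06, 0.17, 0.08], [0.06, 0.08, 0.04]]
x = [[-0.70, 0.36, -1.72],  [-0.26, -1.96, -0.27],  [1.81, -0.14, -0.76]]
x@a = [[-0.4, -0.12, -0.08], [-0.25, -0.37, -0.18], [0.76, 0.02, 0.07]]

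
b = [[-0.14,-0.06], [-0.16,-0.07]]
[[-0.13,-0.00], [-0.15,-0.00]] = b@ [[0.97, -0.14], [-0.14, 0.39]]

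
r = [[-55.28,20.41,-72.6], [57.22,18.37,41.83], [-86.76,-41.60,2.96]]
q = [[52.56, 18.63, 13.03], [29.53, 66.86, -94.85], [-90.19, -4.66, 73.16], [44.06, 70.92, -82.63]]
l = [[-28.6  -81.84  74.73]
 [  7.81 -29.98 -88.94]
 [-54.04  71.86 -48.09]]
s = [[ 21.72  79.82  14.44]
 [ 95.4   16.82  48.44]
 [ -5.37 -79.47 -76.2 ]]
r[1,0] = 57.22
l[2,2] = -48.09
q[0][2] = 13.03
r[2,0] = -86.76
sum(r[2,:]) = -125.40000000000002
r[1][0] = 57.22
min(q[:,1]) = -4.66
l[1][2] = -88.94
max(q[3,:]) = 70.92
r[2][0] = -86.76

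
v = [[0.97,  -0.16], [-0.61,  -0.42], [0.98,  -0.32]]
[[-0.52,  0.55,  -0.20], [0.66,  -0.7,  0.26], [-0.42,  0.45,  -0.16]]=v @ [[-0.64, 0.68, -0.25],[-0.64, 0.69, -0.25]]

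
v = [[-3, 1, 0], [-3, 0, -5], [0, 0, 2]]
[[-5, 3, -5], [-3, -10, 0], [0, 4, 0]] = v@[[1, 0, 0], [-2, 3, -5], [0, 2, 0]]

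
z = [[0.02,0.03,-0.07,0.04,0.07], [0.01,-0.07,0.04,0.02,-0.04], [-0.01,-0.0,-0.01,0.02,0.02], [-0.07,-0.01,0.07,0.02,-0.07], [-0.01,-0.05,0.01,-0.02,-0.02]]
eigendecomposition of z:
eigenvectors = [[(0.12+0j), -0.30+0.00j, (0.64+0j), (0.64-0j), (-0.52+0j)], [0.32+0.00j, (-0.26+0j), 0.26-0.19j, (0.26+0.19j), 0.73+0.00j], [0.10+0.00j, (0.42+0j), 0.38+0.14j, (0.38-0.14j), (-0.16+0j)], [(0.82+0j), (-0.34+0j), 0.01+0.44j, (0.01-0.44j), 0.08+0.00j], [-0.45+0.00j, (0.74+0j), (-0.02+0.36j), -0.02-0.36j, (0.41+0j)]]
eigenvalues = [(0.05+0j), (0.02+0j), (-0.01+0.04j), (-0.01-0.04j), (-0.11+0j)]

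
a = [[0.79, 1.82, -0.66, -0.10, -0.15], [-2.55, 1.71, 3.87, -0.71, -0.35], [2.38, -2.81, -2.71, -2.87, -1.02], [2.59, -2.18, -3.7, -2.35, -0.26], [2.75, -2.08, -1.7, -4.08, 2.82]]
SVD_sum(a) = [[0.01, -0.01, -0.01, -0.01, 0.0],  [-2.01, 1.73, 2.29, 1.83, -0.39],  [2.63, -2.28, -3.01, -2.40, 0.51],  [2.75, -2.38, -3.14, -2.51, 0.53],  [2.74, -2.37, -3.13, -2.51, 0.53]] + [[0.04, 0.0, -0.24, 0.31, -0.21], [-0.26, -0.01, 1.46, -1.84, 1.26], [0.02, 0.0, -0.12, 0.15, -0.1], [0.07, 0.0, -0.42, 0.53, -0.36], [-0.28, -0.01, 1.61, -2.02, 1.38]] + [[0.31, 0.47, -0.21, 0.32, 0.79],[-0.37, -0.57, 0.26, -0.39, -0.95],[-0.49, -0.76, 0.34, -0.52, -1.27],[-0.11, -0.18, 0.08, -0.12, -0.30],[0.32, 0.49, -0.22, 0.34, 0.82]] + [[0.37, 1.36, -0.23, -0.74, -0.72], [0.15, 0.55, -0.09, -0.3, -0.29], [0.07, 0.24, -0.04, -0.13, -0.13], [0.09, 0.34, -0.06, -0.19, -0.18], [-0.05, -0.18, 0.03, 0.10, 0.1]] + [[0.06, -0.01, 0.04, 0.02, -0.01], [-0.07, 0.01, -0.05, -0.02, 0.02], [0.15, -0.02, 0.11, 0.04, -0.03], [-0.22, 0.03, -0.16, -0.06, 0.05], [0.02, -0.0, 0.02, 0.01, -0.01]]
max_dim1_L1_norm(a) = 13.43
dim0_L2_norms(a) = [5.2, 4.82, 6.27, 5.56, 3.03]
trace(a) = 0.26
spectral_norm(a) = 10.11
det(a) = -77.27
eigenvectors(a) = [[0.17+0.00j, (0.04+0.6j), (0.04-0.6j), (0.3+0j), (0.73+0j)], [-0.22+0.00j, (-0.62+0j), (-0.62-0j), (0.3+0j), (0.25+0j)], [0.62+0.00j, (0.28+0.07j), (0.28-0.07j), (0.18+0j), 0.40+0.00j], [0.64+0.00j, (0.29+0.22j), 0.29-0.22j, -0.06+0.00j, -0.00+0.00j], [(0.37+0j), 0.20-0.07j, (0.2+0.07j), -0.89+0.00j, (-0.49+0j)]]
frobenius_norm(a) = 11.39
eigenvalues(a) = [(-4.65+0j), (0.56+2.28j), (0.56-2.28j), (2.65+0j), (1.14+0j)]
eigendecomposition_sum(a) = [[0.43+0.00j, (-0.74+0j), -0.49+0.00j, (-1.05-0j), -0.13+0.00j],[-0.55-0.00j, 0.95-0.00j, 0.63-0.00j, (1.34+0j), 0.17-0.00j],[1.57+0.00j, (-2.71+0j), -1.78+0.00j, -3.83-0.00j, -0.47+0.00j],[1.63+0.00j, -2.80+0.00j, (-1.85+0j), -3.96-0.00j, -0.49+0.00j],[(0.94+0j), -1.61+0.00j, -1.06+0.00j, -2.28-0.00j, (-0.28+0j)]] + [[(0.12+0.8j), (1.31-0.47j), -0.68-1.49j, (0.91+1.22j), 0.28-0.27j], [(-0.83+0.07j), (0.4+1.38j), 1.57-0.60j, -1.31+0.86j, 0.26+0.30j], [(0.38+0.06j), -0.04-0.67j, (-0.78+0.11j), 0.69-0.25j, -0.09-0.17j], [(0.42+0.27j), (0.31-0.8j), (-0.97-0.28j), (0.94+0.07j), (-0.01-0.24j)], [0.26-0.12j, -0.29-0.41j, (-0.45+0.38j), (0.33-0.43j), -0.12-0.07j]] + [[0.12-0.80j,1.31+0.47j,-0.68+1.49j,0.91-1.22j,(0.28+0.27j)], [-0.83-0.07j,(0.4-1.38j),(1.57+0.6j),(-1.31-0.86j),0.26-0.30j], [(0.38-0.06j),(-0.04+0.67j),-0.78-0.11j,0.69+0.25j,-0.09+0.17j], [0.42-0.27j,(0.31+0.8j),(-0.97+0.28j),0.94-0.07j,-0.01+0.24j], [(0.26+0.12j),-0.29+0.41j,-0.45-0.38j,(0.33+0.43j),-0.12+0.07j]] + [[(-0.6-0j), (-0.03+0j), (-0.46+0j), 1.33-0.00j, -1.29+0.00j], [(-0.59-0j), (-0.03+0j), -0.45+0.00j, (1.31-0j), -1.27+0.00j], [-0.36-0.00j, (-0.02+0j), (-0.27+0j), 0.79-0.00j, -0.77+0.00j], [0.12+0.00j, (0.01-0j), 0.09-0.00j, -0.26+0.00j, 0.26-0.00j], [(1.77+0j), (0.08-0j), 1.35-0.00j, (-3.93+0j), (3.82-0j)]] + [[(0.73+0j),-0.03-0.00j,1.64-0.00j,-2.20+0.00j,(0.72-0j)], [(0.25+0j),(-0.01-0j),0.55-0.00j,(-0.74+0j),(0.24-0j)], [(0.4+0j),(-0.02-0j),0.90-0.00j,-1.21+0.00j,0.39-0.00j], [-0.00-0.00j,0j,(-0+0j),-0j,-0.00+0.00j], [-0.48-0.00j,0.02+0.00j,-1.09+0.00j,1.47-0.00j,-0.48+0.00j]]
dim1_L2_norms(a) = [2.1, 5.0, 5.49, 5.54, 6.28]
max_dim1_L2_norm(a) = 6.28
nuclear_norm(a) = 19.15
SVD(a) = [[-0.00, 0.11, 0.4, 0.89, 0.21], [0.39, -0.66, -0.48, 0.36, -0.24], [-0.52, 0.05, -0.64, 0.16, 0.54], [-0.54, 0.19, -0.15, 0.22, -0.77], [-0.54, -0.72, 0.41, -0.12, 0.08]] @ diag([10.109158257178569, 4.080150431952292, 2.607844504198077, 1.9902438586621638, 0.3609268747813415]) @ [[-0.51, 0.44, 0.58, 0.46, -0.10], [0.10, 0.00, -0.55, 0.69, -0.47], [0.29, 0.45, -0.21, 0.31, 0.76], [0.21, 0.77, -0.13, -0.42, -0.41], [0.78, -0.10, 0.56, 0.21, -0.18]]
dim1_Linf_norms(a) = [1.82, 3.87, 2.87, 3.7, 4.08]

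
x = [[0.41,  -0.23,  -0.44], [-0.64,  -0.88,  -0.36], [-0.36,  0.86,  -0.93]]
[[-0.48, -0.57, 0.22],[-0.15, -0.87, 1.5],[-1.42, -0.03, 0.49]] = x@[[-0.03, -0.13, -0.83],[-0.32, 0.76, -0.74],[1.24, 0.78, -0.89]]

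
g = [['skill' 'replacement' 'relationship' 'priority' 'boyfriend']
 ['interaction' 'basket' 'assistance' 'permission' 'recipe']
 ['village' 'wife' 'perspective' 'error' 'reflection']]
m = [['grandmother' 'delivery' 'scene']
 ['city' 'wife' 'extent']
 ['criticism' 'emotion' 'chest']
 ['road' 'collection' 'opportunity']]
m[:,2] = ['scene', 'extent', 'chest', 'opportunity']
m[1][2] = 'extent'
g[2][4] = 'reflection'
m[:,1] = ['delivery', 'wife', 'emotion', 'collection']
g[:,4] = ['boyfriend', 'recipe', 'reflection']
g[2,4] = 'reflection'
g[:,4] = ['boyfriend', 'recipe', 'reflection']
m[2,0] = 'criticism'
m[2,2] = 'chest'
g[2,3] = 'error'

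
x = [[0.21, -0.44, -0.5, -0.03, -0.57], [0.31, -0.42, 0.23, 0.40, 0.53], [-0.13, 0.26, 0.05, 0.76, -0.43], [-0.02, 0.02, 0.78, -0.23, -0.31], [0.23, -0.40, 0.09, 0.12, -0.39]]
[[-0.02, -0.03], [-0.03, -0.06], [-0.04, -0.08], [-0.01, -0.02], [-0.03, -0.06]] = x @ [[0.02, 0.03], [0.05, 0.09], [-0.02, -0.04], [-0.06, -0.1], [0.02, 0.04]]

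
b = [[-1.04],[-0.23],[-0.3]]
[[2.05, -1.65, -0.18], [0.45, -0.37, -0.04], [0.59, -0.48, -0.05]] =b@[[-1.97, 1.59, 0.17]]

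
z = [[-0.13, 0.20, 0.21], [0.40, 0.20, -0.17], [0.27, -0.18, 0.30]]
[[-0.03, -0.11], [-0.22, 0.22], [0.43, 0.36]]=z@[[0.20, 0.81], [-0.83, -0.31], [0.76, 0.27]]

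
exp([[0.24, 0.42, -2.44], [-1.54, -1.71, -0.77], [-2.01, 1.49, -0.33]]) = [[5.54,-1.11,-4.81], [-1.27,0.29,0.92], [-4.89,1.14,4.23]]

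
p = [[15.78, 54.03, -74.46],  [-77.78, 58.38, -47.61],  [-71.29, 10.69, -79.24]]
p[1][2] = -47.61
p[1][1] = 58.38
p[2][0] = -71.29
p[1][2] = -47.61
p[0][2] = -74.46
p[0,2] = -74.46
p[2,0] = -71.29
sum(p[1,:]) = -67.00999999999999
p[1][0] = -77.78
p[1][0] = -77.78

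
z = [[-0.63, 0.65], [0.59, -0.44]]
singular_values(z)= [1.16, 0.09]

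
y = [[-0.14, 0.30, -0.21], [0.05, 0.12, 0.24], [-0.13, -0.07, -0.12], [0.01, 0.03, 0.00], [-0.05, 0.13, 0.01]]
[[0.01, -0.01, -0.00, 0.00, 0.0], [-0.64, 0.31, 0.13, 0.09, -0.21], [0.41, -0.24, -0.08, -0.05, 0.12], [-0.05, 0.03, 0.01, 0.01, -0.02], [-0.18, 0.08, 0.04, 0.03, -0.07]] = y@[[-0.67, 0.75, 0.08, 0.00, -0.07], [-1.51, 0.82, 0.30, 0.19, -0.48], [-1.77, 0.74, 0.38, 0.27, -0.64]]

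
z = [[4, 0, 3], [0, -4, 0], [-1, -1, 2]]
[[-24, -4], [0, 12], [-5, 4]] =z @ [[-3, -1], [0, -3], [-4, 0]]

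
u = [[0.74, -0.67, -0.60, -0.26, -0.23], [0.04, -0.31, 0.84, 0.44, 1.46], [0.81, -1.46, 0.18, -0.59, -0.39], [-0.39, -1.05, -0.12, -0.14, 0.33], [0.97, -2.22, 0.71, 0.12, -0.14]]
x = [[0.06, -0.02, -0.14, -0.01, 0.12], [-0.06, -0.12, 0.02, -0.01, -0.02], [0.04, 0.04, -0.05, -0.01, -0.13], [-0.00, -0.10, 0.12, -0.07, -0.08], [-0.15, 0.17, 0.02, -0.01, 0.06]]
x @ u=[[0.05,-0.09,0.01,0.07,-0.01], [-0.05,0.10,-0.07,-0.05,-0.17], [-0.13,0.33,-0.09,0.02,0.08], [0.04,0.11,-0.11,-0.11,-0.2], [-0.03,-0.1,0.28,0.11,0.26]]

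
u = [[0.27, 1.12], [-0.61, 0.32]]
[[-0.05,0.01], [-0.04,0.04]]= u @ [[0.04, -0.05], [-0.05, 0.02]]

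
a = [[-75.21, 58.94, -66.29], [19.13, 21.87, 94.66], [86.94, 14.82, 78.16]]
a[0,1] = 58.94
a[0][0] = -75.21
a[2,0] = 86.94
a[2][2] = 78.16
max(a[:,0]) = 86.94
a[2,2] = 78.16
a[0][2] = -66.29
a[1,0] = 19.13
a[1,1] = 21.87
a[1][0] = 19.13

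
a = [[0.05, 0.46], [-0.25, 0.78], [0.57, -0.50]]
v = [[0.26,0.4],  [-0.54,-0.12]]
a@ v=[[-0.24,-0.04], [-0.49,-0.19], [0.42,0.29]]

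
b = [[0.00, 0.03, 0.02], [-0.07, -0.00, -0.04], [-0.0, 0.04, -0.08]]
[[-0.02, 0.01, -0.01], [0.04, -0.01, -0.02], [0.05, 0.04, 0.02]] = b @ [[-0.1, 0.27, 0.43], [-0.18, 0.58, -0.04], [-0.73, -0.25, -0.21]]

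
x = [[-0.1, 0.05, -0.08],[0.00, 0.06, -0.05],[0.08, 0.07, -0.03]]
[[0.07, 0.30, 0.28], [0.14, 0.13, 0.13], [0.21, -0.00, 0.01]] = x @ [[0.52, -0.61, -1.76], [2.32, -0.88, 2.25], [-0.04, -3.58, 0.11]]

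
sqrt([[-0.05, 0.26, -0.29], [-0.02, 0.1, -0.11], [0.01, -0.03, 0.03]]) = [[-0.02,0.61,-0.76],[-0.02,0.27,-0.3],[0.05,-0.14,0.16]]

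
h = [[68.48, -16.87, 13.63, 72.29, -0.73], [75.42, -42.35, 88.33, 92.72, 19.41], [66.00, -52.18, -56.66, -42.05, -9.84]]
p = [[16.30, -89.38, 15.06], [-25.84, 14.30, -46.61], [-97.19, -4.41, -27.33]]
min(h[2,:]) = -56.66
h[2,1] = -52.18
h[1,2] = 88.33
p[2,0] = -97.19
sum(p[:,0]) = -106.72999999999999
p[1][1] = 14.3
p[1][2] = -46.61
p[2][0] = -97.19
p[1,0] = -25.84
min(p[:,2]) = -46.61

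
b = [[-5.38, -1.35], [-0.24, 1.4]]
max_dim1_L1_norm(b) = 6.73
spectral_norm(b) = 5.55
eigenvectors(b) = [[-1.00, 0.19], [-0.04, -0.98]]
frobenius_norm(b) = 5.73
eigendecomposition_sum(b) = [[-5.39, -1.07], [-0.19, -0.04]] + [[0.01, -0.28], [-0.05, 1.44]]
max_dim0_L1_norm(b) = 5.62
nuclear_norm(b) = 6.96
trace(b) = -3.98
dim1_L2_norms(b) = [5.55, 1.42]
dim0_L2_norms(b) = [5.39, 1.94]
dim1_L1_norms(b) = [6.73, 1.64]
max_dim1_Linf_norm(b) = 5.38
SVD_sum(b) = [[-5.37, -1.38], [0.11, 0.03]] + [[-0.01,0.03], [-0.35,1.37]]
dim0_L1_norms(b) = [5.62, 2.75]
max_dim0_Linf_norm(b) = 5.38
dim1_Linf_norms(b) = [5.38, 1.4]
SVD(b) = [[-1.00, 0.02], [0.02, 1.00]] @ diag([5.5479155184643485, 1.4160273302385333]) @ [[0.97, 0.25], [-0.25, 0.97]]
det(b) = -7.86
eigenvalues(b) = [-5.43, 1.45]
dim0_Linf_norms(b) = [5.38, 1.4]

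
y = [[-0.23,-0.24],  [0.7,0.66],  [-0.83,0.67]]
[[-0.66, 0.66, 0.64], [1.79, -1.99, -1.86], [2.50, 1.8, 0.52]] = y@[[-0.44,-2.48,-1.56], [3.18,-0.39,-1.16]]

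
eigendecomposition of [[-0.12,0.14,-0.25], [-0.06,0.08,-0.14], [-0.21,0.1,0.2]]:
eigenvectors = [[0.55, -0.83, -0.55], [0.32, -0.42, -0.82], [-0.77, -0.37, -0.17]]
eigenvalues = [0.31, -0.16, 0.01]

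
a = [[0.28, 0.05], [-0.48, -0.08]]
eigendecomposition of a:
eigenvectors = [[0.49, -0.18], [-0.87, 0.98]]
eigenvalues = [0.19, 0.01]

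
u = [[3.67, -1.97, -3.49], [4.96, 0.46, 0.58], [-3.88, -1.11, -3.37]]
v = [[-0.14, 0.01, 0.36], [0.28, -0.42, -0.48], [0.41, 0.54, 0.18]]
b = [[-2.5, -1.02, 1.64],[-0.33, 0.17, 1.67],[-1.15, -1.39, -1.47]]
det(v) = 0.09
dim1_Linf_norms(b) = [2.5, 1.67, 1.47]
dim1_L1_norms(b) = [5.16, 2.17, 4.01]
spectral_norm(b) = 3.39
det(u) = -18.84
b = u @ v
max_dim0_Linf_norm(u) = 4.96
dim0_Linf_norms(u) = [4.96, 1.97, 3.49]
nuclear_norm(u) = 13.14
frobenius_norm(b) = 4.28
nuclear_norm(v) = 1.63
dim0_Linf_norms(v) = [0.41, 0.54, 0.48]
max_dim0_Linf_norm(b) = 2.5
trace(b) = -3.80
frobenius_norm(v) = 1.06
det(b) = -1.65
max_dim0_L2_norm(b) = 2.77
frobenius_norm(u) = 9.07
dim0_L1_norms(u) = [12.51, 3.54, 7.44]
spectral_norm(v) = 0.86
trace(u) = 0.76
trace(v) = -0.38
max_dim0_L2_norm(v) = 0.68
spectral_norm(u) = 7.31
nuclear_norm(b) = 6.18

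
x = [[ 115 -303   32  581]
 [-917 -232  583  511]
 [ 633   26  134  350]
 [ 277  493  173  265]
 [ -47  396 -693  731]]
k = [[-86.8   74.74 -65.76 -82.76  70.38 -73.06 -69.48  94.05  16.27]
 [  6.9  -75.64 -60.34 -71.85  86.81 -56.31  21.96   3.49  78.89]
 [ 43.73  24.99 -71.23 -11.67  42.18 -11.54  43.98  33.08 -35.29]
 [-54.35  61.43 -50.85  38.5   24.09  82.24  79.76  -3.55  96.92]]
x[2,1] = 26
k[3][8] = 96.92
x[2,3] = 350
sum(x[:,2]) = 229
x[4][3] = 731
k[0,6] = -69.48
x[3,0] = 277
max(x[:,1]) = 493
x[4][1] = 396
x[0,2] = 32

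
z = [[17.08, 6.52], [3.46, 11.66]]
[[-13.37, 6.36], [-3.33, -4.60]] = z @ [[-0.76, 0.59], [-0.06, -0.57]]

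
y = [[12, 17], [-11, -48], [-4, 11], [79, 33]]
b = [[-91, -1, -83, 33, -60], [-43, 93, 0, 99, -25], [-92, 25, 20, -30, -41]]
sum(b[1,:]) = 124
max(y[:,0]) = 79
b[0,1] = -1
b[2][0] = -92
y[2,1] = 11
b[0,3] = 33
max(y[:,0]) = 79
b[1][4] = -25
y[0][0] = 12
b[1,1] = 93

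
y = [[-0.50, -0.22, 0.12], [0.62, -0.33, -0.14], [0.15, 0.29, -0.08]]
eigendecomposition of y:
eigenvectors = [[-0.17+0.44j, -0.17-0.44j, (0.23+0j)], [(0.79+0j), 0.79-0.00j, (0.03+0j)], [(-0.15-0.36j), (-0.15+0.36j), (0.97+0j)]]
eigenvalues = [(-0.44+0.41j), (-0.44-0.41j), (-0.03+0j)]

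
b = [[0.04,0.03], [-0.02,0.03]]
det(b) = 0.00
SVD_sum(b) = [[0.04, 0.03], [0.00, 0.0]] + [[0.0,-0.00],[-0.02,0.03]]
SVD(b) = [[-1.00, -0.08], [-0.08, 1.0]] @ diag([0.05008269414707861, 0.03594055852334766]) @ [[-0.76, -0.65], [-0.65, 0.76]]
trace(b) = 0.07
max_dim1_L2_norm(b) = 0.05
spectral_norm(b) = 0.05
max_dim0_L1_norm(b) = 0.06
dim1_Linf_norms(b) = [0.04, 0.03]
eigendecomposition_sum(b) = [[(0.02+0.01j),0.02-0.02j], [(-0.01+0.01j),0.02+0.02j]] + [[0.02-0.01j, (0.02+0.02j)], [-0.01-0.01j, (0.02-0.02j)]]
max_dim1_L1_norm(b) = 0.07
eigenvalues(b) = [(0.04+0.02j), (0.04-0.02j)]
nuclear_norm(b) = 0.09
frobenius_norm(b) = 0.06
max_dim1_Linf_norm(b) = 0.04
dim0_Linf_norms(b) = [0.04, 0.03]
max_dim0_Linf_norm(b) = 0.04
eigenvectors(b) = [[0.77+0.00j,0.77-0.00j], [(-0.13+0.62j),(-0.13-0.62j)]]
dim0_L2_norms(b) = [0.04, 0.04]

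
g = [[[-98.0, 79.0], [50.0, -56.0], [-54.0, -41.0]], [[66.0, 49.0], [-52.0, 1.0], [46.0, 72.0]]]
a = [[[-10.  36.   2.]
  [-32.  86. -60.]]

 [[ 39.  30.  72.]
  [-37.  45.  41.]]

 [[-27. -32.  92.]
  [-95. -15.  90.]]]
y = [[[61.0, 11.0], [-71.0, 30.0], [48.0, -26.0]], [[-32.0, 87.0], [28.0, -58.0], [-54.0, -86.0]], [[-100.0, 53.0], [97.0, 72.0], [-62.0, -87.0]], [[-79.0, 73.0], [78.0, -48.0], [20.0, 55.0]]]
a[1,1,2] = 41.0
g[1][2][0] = 46.0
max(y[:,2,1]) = 55.0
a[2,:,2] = [92.0, 90.0]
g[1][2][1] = 72.0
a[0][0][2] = 2.0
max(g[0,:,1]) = 79.0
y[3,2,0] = 20.0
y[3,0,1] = 73.0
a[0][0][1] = 36.0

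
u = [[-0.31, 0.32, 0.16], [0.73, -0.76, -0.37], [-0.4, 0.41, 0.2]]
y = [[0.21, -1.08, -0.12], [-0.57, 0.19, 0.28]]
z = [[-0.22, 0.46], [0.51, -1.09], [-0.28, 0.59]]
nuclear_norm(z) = 1.47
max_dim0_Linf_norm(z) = 1.09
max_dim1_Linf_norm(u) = 0.76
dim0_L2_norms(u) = [0.89, 0.92, 0.45]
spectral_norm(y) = 1.17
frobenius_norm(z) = 1.46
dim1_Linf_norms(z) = [0.46, 1.09, 0.59]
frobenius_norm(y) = 1.29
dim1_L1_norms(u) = [0.79, 1.86, 1.01]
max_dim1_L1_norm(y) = 1.41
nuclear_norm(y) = 1.72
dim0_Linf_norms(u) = [0.73, 0.76, 0.37]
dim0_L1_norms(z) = [1.01, 2.14]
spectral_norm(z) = 1.46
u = z @ y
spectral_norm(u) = 1.36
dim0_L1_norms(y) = [0.78, 1.27, 0.4]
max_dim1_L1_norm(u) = 1.86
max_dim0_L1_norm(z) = 2.14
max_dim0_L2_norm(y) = 1.1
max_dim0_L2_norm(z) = 1.32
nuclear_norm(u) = 1.36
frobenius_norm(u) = 1.36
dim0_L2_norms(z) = [0.62, 1.32]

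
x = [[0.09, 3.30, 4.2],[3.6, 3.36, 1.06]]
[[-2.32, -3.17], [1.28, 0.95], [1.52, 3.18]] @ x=[[-11.62, -18.31, -13.10], [3.54, 7.42, 6.38], [11.58, 15.70, 9.75]]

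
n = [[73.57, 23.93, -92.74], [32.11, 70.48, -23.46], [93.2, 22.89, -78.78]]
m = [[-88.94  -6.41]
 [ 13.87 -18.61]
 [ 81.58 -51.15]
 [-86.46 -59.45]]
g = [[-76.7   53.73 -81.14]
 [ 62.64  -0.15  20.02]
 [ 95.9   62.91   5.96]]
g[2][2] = 5.96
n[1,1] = 70.48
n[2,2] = -78.78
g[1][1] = -0.15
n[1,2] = -23.46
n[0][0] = 73.57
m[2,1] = -51.15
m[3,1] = -59.45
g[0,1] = 53.73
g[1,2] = 20.02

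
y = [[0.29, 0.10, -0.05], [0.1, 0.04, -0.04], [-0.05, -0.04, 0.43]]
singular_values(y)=[0.46, 0.3, 0.0]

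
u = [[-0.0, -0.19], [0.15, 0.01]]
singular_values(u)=[0.19, 0.15]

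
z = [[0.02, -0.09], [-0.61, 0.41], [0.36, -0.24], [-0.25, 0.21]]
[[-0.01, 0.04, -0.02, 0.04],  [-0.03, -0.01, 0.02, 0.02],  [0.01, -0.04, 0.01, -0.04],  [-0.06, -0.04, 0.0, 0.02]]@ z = [[-0.04, 0.03], [0.01, -0.0], [0.04, -0.03], [0.02, -0.01]]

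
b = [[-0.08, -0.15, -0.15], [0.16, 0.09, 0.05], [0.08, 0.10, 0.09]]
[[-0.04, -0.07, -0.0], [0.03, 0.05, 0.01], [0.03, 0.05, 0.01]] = b @ [[-0.02, 0.09, -0.02],[0.42, 0.38, 0.35],[-0.15, 0.01, -0.31]]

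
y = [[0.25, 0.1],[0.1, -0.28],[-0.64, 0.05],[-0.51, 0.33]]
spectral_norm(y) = 0.90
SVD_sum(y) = [[0.2, -0.06], [0.17, -0.06], [-0.59, 0.2], [-0.56, 0.19]] + [[0.05, 0.16], [-0.07, -0.22], [-0.05, -0.15], [0.05, 0.14]]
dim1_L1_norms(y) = [0.35, 0.38, 0.69, 0.84]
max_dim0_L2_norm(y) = 0.86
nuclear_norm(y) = 1.26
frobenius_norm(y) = 0.97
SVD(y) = [[-0.23, 0.48], [-0.2, -0.64], [0.69, -0.43], [0.65, 0.42]] @ diag([0.8999666712946646, 0.3634005924029309]) @ [[-0.95, 0.32],[0.32, 0.95]]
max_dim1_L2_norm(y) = 0.64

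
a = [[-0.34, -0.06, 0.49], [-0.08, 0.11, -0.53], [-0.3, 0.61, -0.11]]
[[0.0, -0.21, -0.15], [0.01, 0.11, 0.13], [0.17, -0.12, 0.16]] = a @ [[0.01, 0.25, 0.08], [0.3, -0.13, 0.26], [0.05, -0.27, -0.21]]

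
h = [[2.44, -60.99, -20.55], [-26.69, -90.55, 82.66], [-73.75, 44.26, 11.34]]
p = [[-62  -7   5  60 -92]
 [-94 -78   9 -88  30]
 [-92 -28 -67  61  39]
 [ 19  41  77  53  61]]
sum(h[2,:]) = -18.150000000000002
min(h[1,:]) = -90.55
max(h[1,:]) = 82.66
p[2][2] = -67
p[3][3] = 53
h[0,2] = -20.55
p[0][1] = -7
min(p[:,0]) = -94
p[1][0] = -94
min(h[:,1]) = -90.55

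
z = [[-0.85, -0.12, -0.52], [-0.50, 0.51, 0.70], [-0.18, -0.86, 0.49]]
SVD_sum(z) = [[-0.03, -0.18, 0.02], [0.05, 0.35, -0.04], [-0.13, -0.91, 0.09]] + [[-0.84, 0.07, -0.51], [-0.09, 0.01, -0.05], [0.14, -0.01, 0.08]] + [[0.02, -0.01, -0.03], [-0.47, 0.15, 0.79], [-0.18, 0.06, 0.31]]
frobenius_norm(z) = 1.74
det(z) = -1.01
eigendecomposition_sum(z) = [[-0.91+0.00j, -0.20-0.00j, -0.22+0.00j], [-0.20+0.00j, -0.04-0.00j, (-0.05+0j)], [-0.22+0.00j, -0.05-0.00j, (-0.05+0j)]] + [[0.03+0.04j,(0.04-0.15j),(-0.15-0.03j)],[-0.15-0.01j,0.28+0.39j,(0.37-0.29j)],[(0.02-0.15j),(-0.41+0.26j),(0.27+0.39j)]] + [[0.03-0.04j, 0.04+0.15j, (-0.15+0.03j)], [(-0.15+0.01j), (0.28-0.39j), 0.37+0.29j], [(0.02+0.15j), (-0.41-0.26j), 0.27-0.39j]]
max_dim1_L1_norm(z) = 1.71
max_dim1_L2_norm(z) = 1.01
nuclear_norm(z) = 3.01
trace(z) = 0.15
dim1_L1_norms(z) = [1.49, 1.71, 1.53]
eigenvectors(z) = [[0.95+0.00j, (0.14+0.17j), 0.14-0.17j], [(0.21+0j), -0.69+0.00j, -0.69-0.00j], [0.23+0.00j, (0.04-0.69j), (0.04+0.69j)]]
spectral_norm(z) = 1.01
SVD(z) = [[0.19, -0.98, 0.04],[-0.36, -0.10, -0.93],[0.92, 0.16, -0.37]] @ diag([1.007257654573594, 1.0035192309368575, 0.9989400234462529]) @ [[-0.14, -0.98, 0.10], [0.85, -0.07, 0.52], [0.50, -0.16, -0.85]]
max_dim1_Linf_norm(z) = 0.86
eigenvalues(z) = [(-1+0j), (0.58+0.82j), (0.58-0.82j)]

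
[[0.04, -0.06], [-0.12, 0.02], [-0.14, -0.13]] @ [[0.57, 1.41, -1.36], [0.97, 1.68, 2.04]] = [[-0.04, -0.04, -0.18], [-0.05, -0.14, 0.20], [-0.21, -0.42, -0.07]]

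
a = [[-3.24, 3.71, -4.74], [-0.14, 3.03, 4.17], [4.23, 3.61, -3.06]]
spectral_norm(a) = 7.74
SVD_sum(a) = [[0.01, 3.33, -4.99], [-0.0, -0.99, 1.48], [0.01, 2.53, -3.79]] + [[-2.1, -1.12, -0.75], [2.10, 1.11, 0.75], [3.59, 1.9, 1.28]] + [[-1.14,1.49,1.0], [-2.23,2.91,1.94], [0.63,-0.82,-0.55]]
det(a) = 205.81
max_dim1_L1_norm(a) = 11.69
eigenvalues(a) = [(-4.22+4.7j), (-4.22-4.7j), (5.16+0j)]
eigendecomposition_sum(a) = [[-1.68+2.64j, 1.54+0.87j, (-2.5-2.45j)], [-0.46-1.05j, (-0.58+0.29j), (1.25-0.26j)], [1.92+1.39j, (0.73-1.12j), -1.96+1.77j]] + [[(-1.68-2.64j), (1.54-0.87j), (-2.5+2.45j)], [(-0.46+1.05j), (-0.58-0.29j), (1.25+0.26j)], [1.92-1.39j, (0.73+1.12j), (-1.96-1.77j)]] + [[(0.12+0j), 0.63+0.00j, 0.25+0.00j], [(0.77+0j), 4.18+0.00j, 1.67+0.00j], [(0.4+0j), (2.16+0j), (0.86+0j)]]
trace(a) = -3.27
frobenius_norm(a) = 10.66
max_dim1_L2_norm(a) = 6.84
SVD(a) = [[0.77, -0.45, -0.44],[-0.23, 0.45, -0.86],[0.59, 0.77, 0.24]] @ diag([7.740272828060418, 5.527999510151428, 4.8100621579097265]) @ [[0.0, 0.56, -0.83],[0.84, 0.45, 0.30],[0.54, -0.70, -0.47]]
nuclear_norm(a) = 18.08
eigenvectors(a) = [[0.77+0.00j, 0.77-0.00j, 0.13+0.00j], [-0.16+0.23j, (-0.16-0.23j), (0.88+0j)], [(0.04-0.58j), (0.04+0.58j), 0.45+0.00j]]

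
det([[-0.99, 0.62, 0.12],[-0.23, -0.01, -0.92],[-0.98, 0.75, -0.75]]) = -0.260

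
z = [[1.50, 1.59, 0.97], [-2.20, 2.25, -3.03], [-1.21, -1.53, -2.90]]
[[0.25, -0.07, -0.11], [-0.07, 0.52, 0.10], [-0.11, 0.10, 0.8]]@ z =[[0.66,0.41,0.77], [-1.37,0.91,-1.93], [-1.35,-1.17,-2.73]]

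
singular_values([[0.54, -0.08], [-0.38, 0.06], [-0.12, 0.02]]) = [0.68, 0.0]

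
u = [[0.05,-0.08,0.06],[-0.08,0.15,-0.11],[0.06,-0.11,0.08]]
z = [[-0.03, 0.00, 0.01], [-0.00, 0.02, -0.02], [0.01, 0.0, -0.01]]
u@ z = [[-0.00, -0.00, 0.00],[0.0, 0.00, -0.00],[-0.0, -0.0, 0.00]]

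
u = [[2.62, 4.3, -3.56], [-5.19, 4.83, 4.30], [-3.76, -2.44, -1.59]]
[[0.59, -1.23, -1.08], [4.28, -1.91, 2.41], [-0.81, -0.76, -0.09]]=u@ [[-0.19, 0.29, -0.15], [0.46, -0.28, 0.08], [0.25, 0.22, 0.29]]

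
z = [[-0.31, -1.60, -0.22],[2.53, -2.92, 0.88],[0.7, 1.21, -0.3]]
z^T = [[-0.31, 2.53, 0.70], [-1.60, -2.92, 1.21], [-0.22, 0.88, -0.3]]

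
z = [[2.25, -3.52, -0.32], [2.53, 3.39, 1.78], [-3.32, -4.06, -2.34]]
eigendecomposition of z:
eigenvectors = [[(0.16+0.56j), 0.16-0.56j, (-0.27+0j)], [0.51-0.04j, (0.51+0.04j), (-0.27+0j)], [(-0.63+0j), -0.63-0.00j, 0.92+0.00j]]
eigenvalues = [(1.75+2.67j), (1.75-2.67j), (-0.19+0j)]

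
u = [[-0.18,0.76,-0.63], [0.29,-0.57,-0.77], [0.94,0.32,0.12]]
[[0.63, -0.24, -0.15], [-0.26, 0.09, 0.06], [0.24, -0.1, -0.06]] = u@[[0.04, -0.03, -0.01],[0.7, -0.26, -0.17],[-0.17, 0.07, 0.04]]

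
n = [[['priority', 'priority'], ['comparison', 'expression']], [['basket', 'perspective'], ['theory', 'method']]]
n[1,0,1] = 'perspective'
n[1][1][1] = 'method'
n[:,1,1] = ['expression', 'method']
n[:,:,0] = [['priority', 'comparison'], ['basket', 'theory']]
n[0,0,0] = 'priority'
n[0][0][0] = 'priority'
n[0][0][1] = 'priority'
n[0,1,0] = 'comparison'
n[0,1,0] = 'comparison'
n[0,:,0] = ['priority', 'comparison']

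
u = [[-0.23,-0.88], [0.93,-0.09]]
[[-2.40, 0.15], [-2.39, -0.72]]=u@[[-2.25,-0.77],[3.31,0.03]]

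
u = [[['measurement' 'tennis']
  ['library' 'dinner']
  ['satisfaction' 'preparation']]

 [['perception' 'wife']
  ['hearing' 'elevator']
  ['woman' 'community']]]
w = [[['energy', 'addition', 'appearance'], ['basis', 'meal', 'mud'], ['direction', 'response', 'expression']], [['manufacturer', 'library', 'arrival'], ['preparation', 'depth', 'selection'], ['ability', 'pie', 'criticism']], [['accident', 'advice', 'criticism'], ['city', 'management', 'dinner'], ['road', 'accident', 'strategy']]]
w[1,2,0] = 'ability'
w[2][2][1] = 'accident'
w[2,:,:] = [['accident', 'advice', 'criticism'], ['city', 'management', 'dinner'], ['road', 'accident', 'strategy']]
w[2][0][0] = 'accident'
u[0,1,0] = 'library'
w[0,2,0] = 'direction'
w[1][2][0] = 'ability'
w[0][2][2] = 'expression'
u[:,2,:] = [['satisfaction', 'preparation'], ['woman', 'community']]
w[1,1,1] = 'depth'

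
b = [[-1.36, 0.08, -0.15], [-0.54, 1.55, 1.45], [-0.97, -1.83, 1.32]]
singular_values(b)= [2.51, 2.22, 1.23]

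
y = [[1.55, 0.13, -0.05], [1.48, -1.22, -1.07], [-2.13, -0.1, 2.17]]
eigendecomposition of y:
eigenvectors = [[-0.10, -0.36, -0.05], [-0.32, 0.18, 1.00], [0.94, -0.92, 0.0]]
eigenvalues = [2.43, 1.36, -1.29]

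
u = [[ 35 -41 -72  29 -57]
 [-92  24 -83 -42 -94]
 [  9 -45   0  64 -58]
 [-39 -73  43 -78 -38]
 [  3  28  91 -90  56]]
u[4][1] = 28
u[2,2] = 0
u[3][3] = -78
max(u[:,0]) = 35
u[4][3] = -90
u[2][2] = 0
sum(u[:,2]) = -21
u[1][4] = -94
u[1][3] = -42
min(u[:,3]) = -90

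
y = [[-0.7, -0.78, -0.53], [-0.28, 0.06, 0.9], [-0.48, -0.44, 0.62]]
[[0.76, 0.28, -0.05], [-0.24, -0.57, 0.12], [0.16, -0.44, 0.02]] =y @ [[-0.27, -0.03, -0.27],[-0.51, 0.11, 0.28],[-0.32, -0.65, 0.03]]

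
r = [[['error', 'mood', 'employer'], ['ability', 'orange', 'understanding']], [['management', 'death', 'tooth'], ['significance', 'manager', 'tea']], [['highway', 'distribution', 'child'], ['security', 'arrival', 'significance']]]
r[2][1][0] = 'security'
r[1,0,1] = 'death'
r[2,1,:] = ['security', 'arrival', 'significance']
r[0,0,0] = 'error'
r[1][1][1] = 'manager'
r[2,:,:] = [['highway', 'distribution', 'child'], ['security', 'arrival', 'significance']]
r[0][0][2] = 'employer'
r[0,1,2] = 'understanding'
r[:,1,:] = [['ability', 'orange', 'understanding'], ['significance', 'manager', 'tea'], ['security', 'arrival', 'significance']]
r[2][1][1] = 'arrival'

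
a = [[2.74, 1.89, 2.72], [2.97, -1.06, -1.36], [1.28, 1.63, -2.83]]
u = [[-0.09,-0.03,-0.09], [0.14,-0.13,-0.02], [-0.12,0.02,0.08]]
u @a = [[-0.45, -0.28, 0.05],[-0.03, 0.37, 0.61],[-0.17, -0.12, -0.58]]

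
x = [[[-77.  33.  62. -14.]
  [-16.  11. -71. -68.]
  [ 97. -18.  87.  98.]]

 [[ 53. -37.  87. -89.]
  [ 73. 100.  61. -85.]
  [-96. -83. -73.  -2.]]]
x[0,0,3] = -14.0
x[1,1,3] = -85.0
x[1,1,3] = -85.0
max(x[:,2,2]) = 87.0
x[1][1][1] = 100.0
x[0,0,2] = 62.0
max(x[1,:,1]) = 100.0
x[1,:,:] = [[53.0, -37.0, 87.0, -89.0], [73.0, 100.0, 61.0, -85.0], [-96.0, -83.0, -73.0, -2.0]]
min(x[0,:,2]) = -71.0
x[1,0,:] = [53.0, -37.0, 87.0, -89.0]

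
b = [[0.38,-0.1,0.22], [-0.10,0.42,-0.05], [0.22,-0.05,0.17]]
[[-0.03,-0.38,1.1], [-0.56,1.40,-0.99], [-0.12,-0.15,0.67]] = b@[[0.84, -0.62, 1.72], [-1.39, 3.29, -1.8], [-2.21, 0.86, 1.21]]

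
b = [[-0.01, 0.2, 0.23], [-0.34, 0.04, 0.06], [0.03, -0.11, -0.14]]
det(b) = -0.00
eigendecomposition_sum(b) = [[(-0.01+0.13j), (0.1+0.02j), 0.11+0.02j], [(-0.17+0.05j), 0.02+0.15j, 0.02+0.17j], [(0.02-0.07j), (-0.05-0.02j), (-0.06-0.03j)]] + [[-0.01-0.13j, 0.10-0.02j, (0.11-0.02j)],[(-0.17-0.05j), (0.02-0.15j), (0.02-0.17j)],[0.02+0.07j, -0.05+0.02j, -0.06+0.03j]] + [[0j, 0j, 0.00+0.00j], [(0.01+0j), 0.00+0.00j, 0.02+0.00j], [-0.01-0.00j, (-0-0j), (-0.02-0j)]]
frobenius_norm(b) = 0.50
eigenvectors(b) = [[0.17-0.51j,0.17+0.51j,-0.00+0.00j], [0.78+0.00j,0.78-0.00j,-0.75+0.00j], [(-0.16+0.27j),(-0.16-0.27j),(0.66+0j)]]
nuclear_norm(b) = 0.70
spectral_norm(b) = 0.40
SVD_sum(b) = [[-0.15, 0.12, 0.14], [-0.17, 0.13, 0.16], [0.10, -0.08, -0.09]] + [[0.14, 0.08, 0.09], [-0.17, -0.09, -0.10], [-0.07, -0.04, -0.04]] + [[-0.0, 0.0, -0.0], [-0.00, 0.00, -0.00], [-0.0, 0.00, -0.0]]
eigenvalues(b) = [(-0.05+0.24j), (-0.05-0.24j), (-0.01+0j)]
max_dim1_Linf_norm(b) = 0.34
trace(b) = -0.11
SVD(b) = [[-0.61, 0.62, 0.49],  [-0.69, -0.73, 0.06],  [0.4, -0.3, 0.87]] @ diag([0.3956749379019343, 0.2996509144305782, 0.007118496837019504]) @ [[0.63,-0.49,-0.60],  [0.77,0.43,0.47],  [-0.03,0.76,-0.65]]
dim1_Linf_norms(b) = [0.23, 0.34, 0.14]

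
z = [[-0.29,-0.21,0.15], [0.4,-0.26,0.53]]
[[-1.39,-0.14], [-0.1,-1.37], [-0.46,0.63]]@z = [[0.35,0.33,-0.28], [-0.52,0.38,-0.74], [0.39,-0.07,0.26]]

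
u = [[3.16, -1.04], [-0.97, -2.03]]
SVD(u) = [[-0.99, 0.15], [0.15, 0.99]] @ diag([3.348896357455786, 2.216730291898264]) @ [[-0.98,  0.21], [-0.21,  -0.98]]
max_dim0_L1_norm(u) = 4.13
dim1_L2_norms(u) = [3.33, 2.25]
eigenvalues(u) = [3.35, -2.22]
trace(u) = 1.13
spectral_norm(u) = 3.35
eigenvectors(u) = [[0.98, 0.19], [-0.18, 0.98]]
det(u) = -7.42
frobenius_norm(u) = 4.02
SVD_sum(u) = [[3.23, -0.71], [-0.50, 0.11]] + [[-0.07,-0.33], [-0.47,-2.14]]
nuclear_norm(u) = 5.57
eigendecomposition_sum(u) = [[3.23, -0.63], [-0.58, 0.11]] + [[-0.07, -0.41], [-0.39, -2.14]]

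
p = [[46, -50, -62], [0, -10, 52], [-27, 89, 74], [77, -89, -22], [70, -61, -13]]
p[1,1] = -10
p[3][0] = 77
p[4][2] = -13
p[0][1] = -50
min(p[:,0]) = -27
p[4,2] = -13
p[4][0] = 70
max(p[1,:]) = 52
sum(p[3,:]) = -34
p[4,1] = -61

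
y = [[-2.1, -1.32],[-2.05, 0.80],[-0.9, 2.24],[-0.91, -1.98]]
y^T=[[-2.10, -2.05, -0.90, -0.91], [-1.32, 0.8, 2.24, -1.98]]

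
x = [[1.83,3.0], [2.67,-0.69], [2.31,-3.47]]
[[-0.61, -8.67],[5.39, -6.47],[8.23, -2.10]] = x@ [[1.70,-2.74], [-1.24,-1.22]]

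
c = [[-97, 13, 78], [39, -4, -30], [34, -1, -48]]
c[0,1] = 13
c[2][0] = 34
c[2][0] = 34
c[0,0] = -97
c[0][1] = 13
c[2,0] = 34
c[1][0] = 39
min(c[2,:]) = -48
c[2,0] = 34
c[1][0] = 39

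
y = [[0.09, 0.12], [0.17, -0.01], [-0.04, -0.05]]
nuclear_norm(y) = 0.32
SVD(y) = [[-0.62, 0.68], [-0.73, -0.68], [0.27, -0.27]] @ diag([0.20805550076594556, 0.11096354627097871]) @ [[-0.92, -0.39], [-0.39, 0.92]]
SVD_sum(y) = [[0.12, 0.05],  [0.14, 0.06],  [-0.05, -0.02]] + [[-0.03, 0.07], [0.03, -0.07], [0.01, -0.03]]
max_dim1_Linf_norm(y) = 0.17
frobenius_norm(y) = 0.24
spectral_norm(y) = 0.21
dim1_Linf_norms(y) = [0.12, 0.17, 0.05]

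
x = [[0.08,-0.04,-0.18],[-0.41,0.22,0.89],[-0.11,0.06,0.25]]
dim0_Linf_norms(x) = [0.41, 0.22, 0.89]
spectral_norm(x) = 1.06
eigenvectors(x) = [[-0.18+0.00j, (0.28-0.38j), (0.28+0.38j)], [0.95+0.00j, 0.86+0.00j, (0.86-0j)], [0.26+0.00j, -0.08-0.17j, (-0.08+0.17j)]]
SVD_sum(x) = [[0.08, -0.04, -0.18],[-0.41, 0.22, 0.89],[-0.11, 0.06, 0.25]] + [[-0.0, 0.00, -0.00],[-0.00, 0.0, -0.00],[0.0, -0.0, 0.0]] + [[0.00, 0.00, 0.0], [-0.0, -0.0, -0.0], [0.0, 0.0, 0.0]]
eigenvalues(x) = [(0.54+0j), 0j, -0j]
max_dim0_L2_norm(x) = 0.94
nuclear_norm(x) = 1.07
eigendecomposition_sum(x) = [[0.08-0.00j, -0.04-0.00j, -0.17+0.00j],[(-0.41+0j), (0.22+0j), (0.9+0j)],[-0.11+0.00j, 0.06+0.00j, 0.25+0.00j]] + [[0.00+0.00j, 0.00-0.00j, -0.00+0.00j], [(-0+0j), 0.00+0.00j, (-0.01-0j)], [0.00+0.00j, -0j, 0.00+0.00j]] + [[-0j, 0j, -0.00-0.00j], [(-0-0j), -0j, -0.01+0.00j], [0.00-0.00j, 0.00+0.00j, 0.00-0.00j]]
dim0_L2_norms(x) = [0.43, 0.23, 0.94]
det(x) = 0.00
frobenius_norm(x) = 1.06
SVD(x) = [[-0.19, -0.69, 0.7],[0.95, -0.32, -0.06],[0.26, 0.65, 0.71]] @ diag([1.061676315529473, 0.0061085495184471225, 0.0024671170512091506]) @ [[-0.41, 0.22, 0.89], [0.67, -0.59, 0.45], [0.62, 0.78, 0.09]]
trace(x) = 0.55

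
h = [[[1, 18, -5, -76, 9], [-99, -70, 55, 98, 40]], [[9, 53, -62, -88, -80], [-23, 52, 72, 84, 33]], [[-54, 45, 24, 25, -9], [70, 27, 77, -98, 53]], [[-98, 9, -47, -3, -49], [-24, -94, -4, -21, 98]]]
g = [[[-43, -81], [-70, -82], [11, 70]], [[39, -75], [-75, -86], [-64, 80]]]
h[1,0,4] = -80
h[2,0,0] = -54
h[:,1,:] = [[-99, -70, 55, 98, 40], [-23, 52, 72, 84, 33], [70, 27, 77, -98, 53], [-24, -94, -4, -21, 98]]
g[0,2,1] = 70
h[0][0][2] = -5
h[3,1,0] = -24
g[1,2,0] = -64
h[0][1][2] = 55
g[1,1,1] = -86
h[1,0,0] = 9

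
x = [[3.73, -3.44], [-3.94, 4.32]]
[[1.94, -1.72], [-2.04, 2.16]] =x@[[0.53, 0.01], [0.01, 0.51]]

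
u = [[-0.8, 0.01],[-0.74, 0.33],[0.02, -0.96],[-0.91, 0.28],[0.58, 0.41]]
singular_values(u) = [1.56, 1.1]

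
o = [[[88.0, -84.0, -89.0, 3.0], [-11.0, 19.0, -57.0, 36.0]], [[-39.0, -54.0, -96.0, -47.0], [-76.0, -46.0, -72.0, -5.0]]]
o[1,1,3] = -5.0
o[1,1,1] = -46.0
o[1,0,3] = -47.0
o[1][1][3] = -5.0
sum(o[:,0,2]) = -185.0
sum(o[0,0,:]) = -82.0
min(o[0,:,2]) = -89.0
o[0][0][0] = 88.0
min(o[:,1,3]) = -5.0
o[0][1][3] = 36.0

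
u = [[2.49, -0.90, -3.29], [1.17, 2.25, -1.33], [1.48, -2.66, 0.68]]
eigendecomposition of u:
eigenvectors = [[(-0.78+0j), -0.78-0.00j, (-0.51+0j)], [-0.09+0.26j, -0.09-0.26j, -0.76+0.00j], [(-0.37+0.42j), (-0.37-0.42j), 0.41+0.00j]]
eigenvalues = [(0.83+2.07j), (0.83-2.07j), (3.76+0j)]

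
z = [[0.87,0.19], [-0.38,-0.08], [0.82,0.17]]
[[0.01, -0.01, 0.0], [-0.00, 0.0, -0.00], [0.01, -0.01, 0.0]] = z @ [[-0.00,0.0,-0.01],[0.05,-0.04,0.07]]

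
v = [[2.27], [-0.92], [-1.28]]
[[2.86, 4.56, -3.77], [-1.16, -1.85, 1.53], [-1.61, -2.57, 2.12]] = v @[[1.26,2.01,-1.66]]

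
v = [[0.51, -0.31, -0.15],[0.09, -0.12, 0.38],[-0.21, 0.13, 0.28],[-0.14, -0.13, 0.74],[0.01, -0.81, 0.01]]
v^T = [[0.51,0.09,-0.21,-0.14,0.01], [-0.31,-0.12,0.13,-0.13,-0.81], [-0.15,0.38,0.28,0.74,0.01]]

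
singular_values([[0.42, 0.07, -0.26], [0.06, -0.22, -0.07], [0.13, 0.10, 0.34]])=[0.51, 0.38, 0.2]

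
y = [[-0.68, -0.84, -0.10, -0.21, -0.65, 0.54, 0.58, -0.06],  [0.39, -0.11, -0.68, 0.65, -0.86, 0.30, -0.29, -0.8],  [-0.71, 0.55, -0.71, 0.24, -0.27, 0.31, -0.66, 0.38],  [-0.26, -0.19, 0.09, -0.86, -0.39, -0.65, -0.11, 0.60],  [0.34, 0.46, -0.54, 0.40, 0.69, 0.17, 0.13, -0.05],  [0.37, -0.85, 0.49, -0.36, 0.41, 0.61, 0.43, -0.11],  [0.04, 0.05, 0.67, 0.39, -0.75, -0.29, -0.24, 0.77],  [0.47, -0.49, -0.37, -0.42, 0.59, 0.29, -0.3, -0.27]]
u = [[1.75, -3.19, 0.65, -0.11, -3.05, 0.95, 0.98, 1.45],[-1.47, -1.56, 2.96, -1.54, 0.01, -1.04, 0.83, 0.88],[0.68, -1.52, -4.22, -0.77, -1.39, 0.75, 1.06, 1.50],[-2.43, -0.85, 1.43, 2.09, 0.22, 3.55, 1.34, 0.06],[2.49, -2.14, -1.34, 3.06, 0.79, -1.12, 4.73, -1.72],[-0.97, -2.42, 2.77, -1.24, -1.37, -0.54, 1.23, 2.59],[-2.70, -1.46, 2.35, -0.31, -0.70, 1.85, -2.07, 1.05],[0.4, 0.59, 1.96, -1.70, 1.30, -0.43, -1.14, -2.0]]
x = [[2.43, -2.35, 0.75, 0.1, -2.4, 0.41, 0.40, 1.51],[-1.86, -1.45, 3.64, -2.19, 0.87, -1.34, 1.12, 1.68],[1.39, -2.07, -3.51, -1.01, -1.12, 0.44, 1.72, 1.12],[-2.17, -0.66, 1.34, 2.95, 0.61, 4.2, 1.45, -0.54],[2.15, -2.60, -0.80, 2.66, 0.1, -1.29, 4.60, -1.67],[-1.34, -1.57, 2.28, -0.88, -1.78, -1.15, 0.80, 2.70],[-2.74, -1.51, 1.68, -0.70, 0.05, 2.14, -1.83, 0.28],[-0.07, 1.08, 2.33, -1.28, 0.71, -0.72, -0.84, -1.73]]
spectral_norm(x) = 8.60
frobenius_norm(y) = 3.92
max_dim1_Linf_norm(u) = 4.73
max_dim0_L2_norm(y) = 1.72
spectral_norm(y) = 2.10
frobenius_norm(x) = 14.61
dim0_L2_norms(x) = [5.47, 5.0, 6.48, 4.95, 3.44, 5.28, 5.69, 4.45]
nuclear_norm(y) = 9.60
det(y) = 0.45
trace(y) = -1.57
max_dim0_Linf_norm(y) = 0.86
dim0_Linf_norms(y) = [0.71, 0.85, 0.71, 0.86, 0.86, 0.65, 0.66, 0.8]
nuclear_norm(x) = 35.37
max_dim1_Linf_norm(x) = 4.6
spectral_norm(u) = 8.78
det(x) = -19822.68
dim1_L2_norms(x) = [4.51, 5.5, 5.02, 6.0, 6.69, 4.76, 4.59, 3.6]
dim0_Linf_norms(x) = [2.74, 2.6, 3.64, 2.95, 2.4, 4.2, 4.6, 2.7]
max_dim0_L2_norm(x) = 6.48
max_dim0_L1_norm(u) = 17.68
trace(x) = -4.19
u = x + y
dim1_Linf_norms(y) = [0.84, 0.86, 0.71, 0.86, 0.69, 0.85, 0.77, 0.59]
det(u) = 3775.23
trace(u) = -5.76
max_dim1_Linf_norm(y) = 0.86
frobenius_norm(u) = 14.63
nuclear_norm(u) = 34.10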